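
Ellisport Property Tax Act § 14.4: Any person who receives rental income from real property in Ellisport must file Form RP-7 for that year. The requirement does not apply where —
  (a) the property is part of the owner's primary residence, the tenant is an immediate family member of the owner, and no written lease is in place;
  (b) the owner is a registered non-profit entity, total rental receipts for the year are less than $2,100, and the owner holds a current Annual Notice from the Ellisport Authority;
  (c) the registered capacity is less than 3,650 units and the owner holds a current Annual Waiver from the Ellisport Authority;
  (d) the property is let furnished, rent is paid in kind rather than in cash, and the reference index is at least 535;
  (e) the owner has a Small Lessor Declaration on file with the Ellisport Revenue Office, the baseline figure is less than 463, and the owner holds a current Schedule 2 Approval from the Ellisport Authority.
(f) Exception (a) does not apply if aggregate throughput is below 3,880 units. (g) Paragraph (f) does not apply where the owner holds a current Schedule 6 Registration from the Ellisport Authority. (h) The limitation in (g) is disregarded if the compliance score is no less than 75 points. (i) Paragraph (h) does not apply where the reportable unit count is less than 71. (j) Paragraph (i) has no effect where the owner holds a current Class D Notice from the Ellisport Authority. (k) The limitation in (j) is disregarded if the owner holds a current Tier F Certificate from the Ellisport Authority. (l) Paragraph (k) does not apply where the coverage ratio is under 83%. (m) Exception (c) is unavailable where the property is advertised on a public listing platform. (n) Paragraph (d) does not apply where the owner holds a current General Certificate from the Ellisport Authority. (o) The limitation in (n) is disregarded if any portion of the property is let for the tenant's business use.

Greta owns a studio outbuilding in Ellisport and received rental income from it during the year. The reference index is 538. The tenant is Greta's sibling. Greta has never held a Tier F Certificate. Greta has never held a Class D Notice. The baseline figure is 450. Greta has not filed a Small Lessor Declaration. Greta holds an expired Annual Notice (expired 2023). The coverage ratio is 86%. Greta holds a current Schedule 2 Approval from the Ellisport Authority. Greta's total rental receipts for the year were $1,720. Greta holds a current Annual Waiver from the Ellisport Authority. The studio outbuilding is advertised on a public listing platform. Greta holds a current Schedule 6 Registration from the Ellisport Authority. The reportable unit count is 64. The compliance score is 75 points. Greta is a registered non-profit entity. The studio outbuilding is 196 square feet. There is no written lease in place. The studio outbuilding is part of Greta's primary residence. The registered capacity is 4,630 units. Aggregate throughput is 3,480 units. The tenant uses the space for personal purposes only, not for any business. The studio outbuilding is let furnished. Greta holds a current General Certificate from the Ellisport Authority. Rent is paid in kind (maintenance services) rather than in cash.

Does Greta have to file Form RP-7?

No — exception (a) applies; Greta is not required to file Form RP-7.

Exception (a): the studio outbuilding is part of the primary residence; the tenant is an immediate family member; there is no written lease — every condition holds. Applying paragraphs (f)–(l): (f) would limit (a) — aggregate throughput is 3,480 units, below the 3,880 units limit — but (g) sets (f) aside: (g) is engaged — a current Schedule 6 Registration is held. (h) would limit (g) — the compliance score is 75 points, meeting the 75 points threshold — but (i) sets (h) aside: (i) is engaged — the reportable unit count is 64, less than the 71 limit. (j), which would lift (i), is inapplicable — no current Class D Notice is held. So (a) applies.
Exception (b) requires that the owner holds a current Annual Notice from the Ellisport Authority; but there is no Annual Notice in force, so (b) is unavailable.
Exception (c) requires that the registered capacity is less than 3,650 units; but the registered capacity is 4,630 units, not less than 3,650 units, so (c) is unavailable.
All of (d)'s requirements are met (the property is let furnished; rent is paid in kind; the reference index is 538, meeting the 535 threshold). However, paragraphs (n)–(o) must be considered: (n) is engaged — a current General Certificate is held. (o) is inapplicable (the space is used for personal purposes only), so (n) stands. So (d) is unavailable.
Exception (e) requires that the owner has a Small Lessor Declaration on file with the Ellisport Revenue Office; but no Small Lessor Declaration is on file, so (e) is unavailable.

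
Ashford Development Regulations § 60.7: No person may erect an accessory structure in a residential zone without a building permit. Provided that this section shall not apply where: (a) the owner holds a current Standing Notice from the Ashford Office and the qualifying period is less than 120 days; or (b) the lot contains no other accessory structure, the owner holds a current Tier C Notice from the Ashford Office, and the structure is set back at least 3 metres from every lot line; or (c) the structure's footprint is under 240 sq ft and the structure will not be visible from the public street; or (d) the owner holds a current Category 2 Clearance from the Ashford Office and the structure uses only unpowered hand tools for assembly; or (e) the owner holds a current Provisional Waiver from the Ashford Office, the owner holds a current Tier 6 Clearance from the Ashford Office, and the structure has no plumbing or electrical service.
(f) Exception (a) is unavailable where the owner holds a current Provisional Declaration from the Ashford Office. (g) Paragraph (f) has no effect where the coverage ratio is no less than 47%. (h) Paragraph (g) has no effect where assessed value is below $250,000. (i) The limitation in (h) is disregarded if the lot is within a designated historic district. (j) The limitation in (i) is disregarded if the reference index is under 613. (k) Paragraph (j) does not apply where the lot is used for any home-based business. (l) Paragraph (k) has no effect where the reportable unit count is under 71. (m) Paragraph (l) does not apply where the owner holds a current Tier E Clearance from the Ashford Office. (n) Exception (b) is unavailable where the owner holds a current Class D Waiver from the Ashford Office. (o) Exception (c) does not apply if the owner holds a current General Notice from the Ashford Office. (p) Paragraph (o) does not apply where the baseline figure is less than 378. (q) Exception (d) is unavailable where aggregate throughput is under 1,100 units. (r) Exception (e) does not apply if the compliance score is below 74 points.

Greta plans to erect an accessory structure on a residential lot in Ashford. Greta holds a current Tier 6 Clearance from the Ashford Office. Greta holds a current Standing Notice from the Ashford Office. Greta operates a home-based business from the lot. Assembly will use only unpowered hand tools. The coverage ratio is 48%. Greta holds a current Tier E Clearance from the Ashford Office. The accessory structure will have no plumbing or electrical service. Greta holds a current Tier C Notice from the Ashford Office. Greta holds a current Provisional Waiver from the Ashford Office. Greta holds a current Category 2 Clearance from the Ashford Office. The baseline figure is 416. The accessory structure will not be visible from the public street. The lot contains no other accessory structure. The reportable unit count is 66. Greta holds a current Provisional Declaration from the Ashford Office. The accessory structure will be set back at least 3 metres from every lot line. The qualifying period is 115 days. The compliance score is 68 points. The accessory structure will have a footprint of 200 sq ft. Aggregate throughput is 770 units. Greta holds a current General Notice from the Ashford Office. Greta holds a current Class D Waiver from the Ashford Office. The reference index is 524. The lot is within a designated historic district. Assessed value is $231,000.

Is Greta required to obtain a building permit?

No — exception (a) applies; Greta does not need a building permit.

Exception (a): a current Standing Notice is held; the qualifying period is 115 days, less than the 120 days limit — every condition holds. As to paragraphs (f)–(m): (f) would limit (a) — a current Provisional Declaration is held — but (g) sets (f) aside: (g) operates against (f): the coverage ratio is 48%, meeting the 47% threshold. (h) applies (assessed value is $231,000, below the $250,000 limit), but is itself disapplied by (i): (i) operates against (h): the lot is in a historic district. (j) would limit (i) — the reference index is 524, under the 613 limit — but (k) sets (j) aside: (k) is engaged — a home-based business operates on the lot. (l) operates (the reportable unit count is 66, under the 71 limit), but is itself disapplied by (m): (m) applies — a current Tier E Clearance is held. So (a) applies.
Exception (b) is satisfied on its face — the lot has no other accessory structure; a current Tier C Notice is held; the setback is at least 3 m on every side. However, paragraph (n) must be considered: (n) is triggered — a current Class D Waiver is held. Exception (b) does not apply.
All of (c)'s requirements are met (the structure's footprint is 200 sq ft, under the 240 sq ft limit; the structure will not be visible from the street). Turning to paragraphs (o)–(p): (o) operates against (c): a current General Notice is held. (p) does not operate here (the baseline figure is 416, not less than 378), so (o) stands. Exception (c) does not apply.
All of (d)'s requirements are met (a current Category 2 Clearance is held; assembly uses only hand tools). Turning to paragraph (q): (q) is engaged — aggregate throughput is 770 units, under the 1,100 units limit. So (d) is unavailable.
Exception (e)'s conditions are all satisfied: a current Provisional Waiver is held; a current Tier 6 Clearance is held; there is no plumbing or electrical service. However, paragraph (r) must be considered: (r) operates against (e): the compliance score is 68 points, below the 74 points limit. So (e) is unavailable.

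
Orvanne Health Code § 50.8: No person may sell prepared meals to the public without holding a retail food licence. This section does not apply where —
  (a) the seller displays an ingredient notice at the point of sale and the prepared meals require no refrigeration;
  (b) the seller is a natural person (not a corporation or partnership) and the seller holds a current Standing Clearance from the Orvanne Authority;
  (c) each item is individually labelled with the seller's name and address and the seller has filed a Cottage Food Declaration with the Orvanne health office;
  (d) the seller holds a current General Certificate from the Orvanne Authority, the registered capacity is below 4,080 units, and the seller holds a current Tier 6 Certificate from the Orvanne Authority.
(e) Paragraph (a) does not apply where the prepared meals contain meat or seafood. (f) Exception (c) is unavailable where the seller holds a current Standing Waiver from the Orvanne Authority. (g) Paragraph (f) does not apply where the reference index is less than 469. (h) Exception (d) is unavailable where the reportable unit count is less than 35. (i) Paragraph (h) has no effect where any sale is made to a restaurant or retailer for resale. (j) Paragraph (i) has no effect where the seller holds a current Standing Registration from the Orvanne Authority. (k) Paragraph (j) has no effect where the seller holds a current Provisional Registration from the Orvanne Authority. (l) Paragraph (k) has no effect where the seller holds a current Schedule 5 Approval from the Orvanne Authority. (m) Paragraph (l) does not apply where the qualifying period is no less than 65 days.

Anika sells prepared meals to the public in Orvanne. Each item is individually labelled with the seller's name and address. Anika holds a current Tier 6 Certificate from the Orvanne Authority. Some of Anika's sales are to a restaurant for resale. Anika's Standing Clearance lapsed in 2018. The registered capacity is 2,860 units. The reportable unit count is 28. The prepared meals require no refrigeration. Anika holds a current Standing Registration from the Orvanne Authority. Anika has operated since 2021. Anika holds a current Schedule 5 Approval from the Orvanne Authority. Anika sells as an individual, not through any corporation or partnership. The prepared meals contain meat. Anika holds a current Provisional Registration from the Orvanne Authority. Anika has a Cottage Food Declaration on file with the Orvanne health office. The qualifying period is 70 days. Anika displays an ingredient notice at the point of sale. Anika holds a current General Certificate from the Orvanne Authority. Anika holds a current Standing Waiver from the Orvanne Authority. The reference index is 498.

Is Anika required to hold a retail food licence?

No — exception (d) applies; Anika is not required to hold a retail food licence.

Exception (a) is satisfied on its face — an ingredient notice is displayed; the prepared meals are shelf-stable. However, paragraph (e) must be considered: (e) operates against (a): the prepared meals contain meat. So (a) is unavailable.
Exception (b) requires that the seller holds a current Standing Clearance from the Orvanne Authority; but there is no Standing Clearance in force, so (b) is unavailable.
Exception (c)'s conditions are all satisfied: items are individually labelled; a Cottage Food Declaration is on file. But: (f) operates — a current Standing Waiver is held. (g) is inapplicable (the reference index is 498, not less than 469), so (f) stands. (c) is therefore removed.
All of (d)'s requirements are met (a current General Certificate is held; the registered capacity is 2,860 units, below the 4,080 units limit; a current Tier 6 Certificate is held). Considering the limiting provisions: (h) is engaged (the reportable unit count is 28, less than the 35 limit), but is itself disapplied by (i): (i) operates against (h): some sales are to a restaurant for resale. (j) would limit (i) — a current Standing Registration is held — but (k) sets (j) aside: (k) operates against (j): a current Provisional Registration is held. (l) would limit (k) — a current Schedule 5 Approval is held — but (m) sets (l) aside: (m) is triggered — the qualifying period is 70 days, meeting the 65 days threshold. So (d) applies.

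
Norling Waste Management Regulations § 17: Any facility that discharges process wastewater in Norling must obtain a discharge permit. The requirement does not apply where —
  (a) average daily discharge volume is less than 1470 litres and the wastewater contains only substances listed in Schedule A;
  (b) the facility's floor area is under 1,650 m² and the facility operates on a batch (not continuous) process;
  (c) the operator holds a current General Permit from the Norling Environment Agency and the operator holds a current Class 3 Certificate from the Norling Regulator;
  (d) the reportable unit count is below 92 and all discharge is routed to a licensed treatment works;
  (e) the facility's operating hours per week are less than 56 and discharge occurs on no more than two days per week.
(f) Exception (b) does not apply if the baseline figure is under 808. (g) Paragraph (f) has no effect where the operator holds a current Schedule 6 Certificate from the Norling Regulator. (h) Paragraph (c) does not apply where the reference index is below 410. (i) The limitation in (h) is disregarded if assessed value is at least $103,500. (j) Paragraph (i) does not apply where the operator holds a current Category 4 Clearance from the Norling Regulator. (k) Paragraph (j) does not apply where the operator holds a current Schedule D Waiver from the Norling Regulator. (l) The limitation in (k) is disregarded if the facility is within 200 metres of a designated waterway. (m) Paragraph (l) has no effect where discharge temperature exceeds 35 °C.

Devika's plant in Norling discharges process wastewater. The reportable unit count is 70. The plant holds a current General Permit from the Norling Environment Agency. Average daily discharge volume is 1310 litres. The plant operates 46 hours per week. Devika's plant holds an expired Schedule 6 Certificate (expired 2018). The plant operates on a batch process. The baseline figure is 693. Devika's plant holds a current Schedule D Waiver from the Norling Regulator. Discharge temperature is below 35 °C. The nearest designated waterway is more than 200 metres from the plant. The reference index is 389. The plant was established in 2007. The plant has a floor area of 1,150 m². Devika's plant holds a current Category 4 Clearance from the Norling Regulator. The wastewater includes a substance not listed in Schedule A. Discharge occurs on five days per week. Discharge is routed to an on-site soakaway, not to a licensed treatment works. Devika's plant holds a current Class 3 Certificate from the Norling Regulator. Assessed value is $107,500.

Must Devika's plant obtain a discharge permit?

No — exception (c) applies; Devika's plant is not required to obtain a discharge permit.

Exception (a) fails — the wastewater includes a non-Schedule-A substance.
All of (b)'s requirements are met (the facility's floor area is 1,150 m², under the 1,650 m² limit; the facility operates on a batch process). But: (f) operates against (b): the baseline figure is 693, under the 808 limit. (g), which would lift (f), is not engaged — there is no Schedule 6 Certificate in force. (b) is therefore removed.
Exception (c) is satisfied on its face — a current General Permit is held; a current Class 3 Certificate is held. As to paragraphs (h)–(m): (h) is triggered (the reference index is 389, below the 410 limit), but is overridden by (i): (i) applies — assessed value is $107,500, meeting the $103,500 threshold. (j) operates (a current Category 4 Clearance is held), but is itself disapplied by (k): (k) is triggered — a current Schedule D Waiver is held. (l), which would lift (k), is not engaged — the plant is more than 200 m from any designated waterway. So (c) applies.
Exception (d) does not apply: discharge is not routed to a licensed treatment works.
Exception (e) requires that discharge occurs on no more than two days per week; but discharge occurs on five days per week, so (e) is unavailable.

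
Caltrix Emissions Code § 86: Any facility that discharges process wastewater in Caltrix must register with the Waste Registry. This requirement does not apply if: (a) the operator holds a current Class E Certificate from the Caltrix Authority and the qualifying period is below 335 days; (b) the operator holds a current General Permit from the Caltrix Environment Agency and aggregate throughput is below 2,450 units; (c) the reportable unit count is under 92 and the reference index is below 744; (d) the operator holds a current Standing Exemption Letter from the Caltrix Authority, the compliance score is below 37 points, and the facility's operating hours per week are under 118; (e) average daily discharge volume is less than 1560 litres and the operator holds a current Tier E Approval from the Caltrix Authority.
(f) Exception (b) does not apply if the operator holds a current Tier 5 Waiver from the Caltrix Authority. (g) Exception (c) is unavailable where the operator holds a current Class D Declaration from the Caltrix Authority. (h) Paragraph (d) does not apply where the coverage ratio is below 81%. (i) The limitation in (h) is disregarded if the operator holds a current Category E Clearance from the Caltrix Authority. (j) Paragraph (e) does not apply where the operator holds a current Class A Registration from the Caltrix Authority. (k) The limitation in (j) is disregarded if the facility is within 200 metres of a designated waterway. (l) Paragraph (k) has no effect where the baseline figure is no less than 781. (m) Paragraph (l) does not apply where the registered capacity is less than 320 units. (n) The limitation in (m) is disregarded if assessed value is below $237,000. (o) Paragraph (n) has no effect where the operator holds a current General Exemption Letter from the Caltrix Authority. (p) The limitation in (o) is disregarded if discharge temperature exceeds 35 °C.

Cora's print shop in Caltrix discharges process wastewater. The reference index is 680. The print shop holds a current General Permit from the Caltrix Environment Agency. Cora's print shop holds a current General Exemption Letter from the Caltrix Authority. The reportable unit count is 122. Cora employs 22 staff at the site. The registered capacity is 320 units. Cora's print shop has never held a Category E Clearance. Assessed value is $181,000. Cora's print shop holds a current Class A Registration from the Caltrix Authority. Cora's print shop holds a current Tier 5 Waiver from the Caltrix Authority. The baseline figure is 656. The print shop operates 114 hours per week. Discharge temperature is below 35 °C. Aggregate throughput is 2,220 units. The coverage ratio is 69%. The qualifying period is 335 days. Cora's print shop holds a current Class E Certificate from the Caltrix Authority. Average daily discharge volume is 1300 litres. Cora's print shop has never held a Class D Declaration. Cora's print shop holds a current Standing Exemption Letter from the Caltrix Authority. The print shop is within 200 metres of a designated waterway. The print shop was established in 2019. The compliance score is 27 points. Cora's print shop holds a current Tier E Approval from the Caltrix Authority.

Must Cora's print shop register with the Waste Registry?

No — exception (e) applies; Cora's print shop is not required to register with the Waste Registry.

Exception (a) does not apply: the qualifying period is 335 days, not below 335 days.
Exception (b)'s conditions are all satisfied: a current General Permit is held; aggregate throughput is 2,220 units, below the 2,450 units limit. However, paragraph (f) must be considered: (f) is triggered — a current Tier 5 Waiver is held. Exception (b) does not apply.
Exception (c) does not apply: the reportable unit count is 122, not under 92.
Exception (d) is satisfied on its face — a current Standing Exemption Letter is held; the compliance score is 27 points, below the 37 points limit; the facility's operating hours per week are 114, under the 118 limit. But applying paragraphs (h)–(i): (h) operates against (d): the coverage ratio is 69%, below the 81% limit. (i) does not operate here (the Category E Clearance is not current), so (h) stands. So (d) is unavailable.
Exception (e)'s conditions are all satisfied: average daily discharge volume is 1300 litres, less than the 1560 litres limit; a current Tier E Approval is held. As to paragraphs (j)–(p): (j) would limit (e) — a current Class A Registration is held — but (k) sets (j) aside: (k) operates against (j): the print shop is within 200 m of a designated waterway. (l), which would lift (k), is inapplicable — the baseline figure is 656, short of 781. Exception (e) stands.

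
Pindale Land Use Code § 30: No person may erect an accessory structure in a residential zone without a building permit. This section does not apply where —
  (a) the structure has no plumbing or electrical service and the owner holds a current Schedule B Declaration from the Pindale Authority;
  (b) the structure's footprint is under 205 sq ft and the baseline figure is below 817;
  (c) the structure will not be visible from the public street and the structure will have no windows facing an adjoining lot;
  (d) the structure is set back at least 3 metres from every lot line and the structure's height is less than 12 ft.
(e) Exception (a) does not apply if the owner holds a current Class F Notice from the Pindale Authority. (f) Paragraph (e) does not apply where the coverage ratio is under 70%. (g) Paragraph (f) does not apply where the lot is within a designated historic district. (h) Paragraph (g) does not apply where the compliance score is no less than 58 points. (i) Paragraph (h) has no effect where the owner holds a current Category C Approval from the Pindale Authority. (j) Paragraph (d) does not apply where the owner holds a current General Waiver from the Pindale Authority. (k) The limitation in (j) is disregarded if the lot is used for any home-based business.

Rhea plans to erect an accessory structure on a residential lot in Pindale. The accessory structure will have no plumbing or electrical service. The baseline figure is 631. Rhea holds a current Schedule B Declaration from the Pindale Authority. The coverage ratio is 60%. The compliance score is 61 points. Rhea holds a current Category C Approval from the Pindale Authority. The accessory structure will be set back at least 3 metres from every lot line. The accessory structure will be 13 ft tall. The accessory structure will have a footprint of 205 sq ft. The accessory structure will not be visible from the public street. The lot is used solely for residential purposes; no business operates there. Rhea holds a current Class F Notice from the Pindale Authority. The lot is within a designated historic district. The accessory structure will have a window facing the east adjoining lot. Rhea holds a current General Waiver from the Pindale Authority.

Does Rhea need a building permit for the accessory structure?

Exception (a): there is no plumbing or electrical service; a current Schedule B Declaration is held — every condition holds. Turning to paragraphs (e)–(i): (e) applies — a current Class F Notice is held. (f) is engaged (the coverage ratio is 60%, under the 70% limit), but yields to (g): (g) operates against (f): the lot is in a historic district. (h) would limit (g) — the compliance score is 61 points, meeting the 58 points threshold — but (i) sets (h) aside: (i) operates against (h): a current Category C Approval is held. So (a) is unavailable.
Exception (b) fails — the structure's footprint is 205 sq ft, not under 205 sq ft.
Exception (c) fails — a window faces an adjoining lot.
Exception (d) fails — the structure's height is 13 ft, not less than 12 ft.
No exception displaces § 30.

Yes — Rhea must obtain a building permit.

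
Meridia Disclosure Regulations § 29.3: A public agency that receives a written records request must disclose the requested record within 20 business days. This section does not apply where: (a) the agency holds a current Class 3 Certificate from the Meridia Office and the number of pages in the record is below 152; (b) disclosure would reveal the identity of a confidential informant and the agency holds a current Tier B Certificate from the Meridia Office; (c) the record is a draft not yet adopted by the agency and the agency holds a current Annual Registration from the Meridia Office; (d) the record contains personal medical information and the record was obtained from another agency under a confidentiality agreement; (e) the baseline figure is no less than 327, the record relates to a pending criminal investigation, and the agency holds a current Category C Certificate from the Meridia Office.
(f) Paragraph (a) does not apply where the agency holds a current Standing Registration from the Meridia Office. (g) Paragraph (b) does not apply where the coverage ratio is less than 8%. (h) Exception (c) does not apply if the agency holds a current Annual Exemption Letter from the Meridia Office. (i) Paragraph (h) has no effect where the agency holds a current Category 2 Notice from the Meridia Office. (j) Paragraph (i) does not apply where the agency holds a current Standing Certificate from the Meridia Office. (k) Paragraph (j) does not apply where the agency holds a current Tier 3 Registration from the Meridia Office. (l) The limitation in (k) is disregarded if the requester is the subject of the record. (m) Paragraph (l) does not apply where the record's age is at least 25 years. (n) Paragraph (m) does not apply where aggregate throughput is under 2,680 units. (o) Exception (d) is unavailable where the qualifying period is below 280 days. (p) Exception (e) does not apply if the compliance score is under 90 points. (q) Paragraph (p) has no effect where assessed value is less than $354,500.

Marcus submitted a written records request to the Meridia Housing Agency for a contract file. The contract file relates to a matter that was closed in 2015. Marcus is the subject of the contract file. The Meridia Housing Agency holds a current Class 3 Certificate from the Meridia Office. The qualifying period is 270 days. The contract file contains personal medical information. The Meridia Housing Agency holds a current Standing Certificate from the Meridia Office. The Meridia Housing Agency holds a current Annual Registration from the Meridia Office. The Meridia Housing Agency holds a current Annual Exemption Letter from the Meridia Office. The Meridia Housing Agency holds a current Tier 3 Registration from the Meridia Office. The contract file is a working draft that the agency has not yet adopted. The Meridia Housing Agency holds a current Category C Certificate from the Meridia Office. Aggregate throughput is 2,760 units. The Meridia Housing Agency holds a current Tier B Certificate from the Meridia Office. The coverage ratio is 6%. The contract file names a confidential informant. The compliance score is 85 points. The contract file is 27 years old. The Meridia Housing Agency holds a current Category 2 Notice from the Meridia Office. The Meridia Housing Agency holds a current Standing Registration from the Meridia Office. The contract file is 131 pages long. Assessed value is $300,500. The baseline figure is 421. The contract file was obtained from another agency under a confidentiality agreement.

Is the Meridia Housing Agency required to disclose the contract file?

Exception (a) is satisfied on its face — a current Class 3 Certificate is held; the number of pages in the record is 131, below the 152 limit. But: (f) operates against (a): a current Standing Registration is held. So (a) is unavailable.
Exception (b): the contract file names a confidential informant; a current Tier B Certificate is held — every condition holds. But applying paragraph (g): (g) operates against (b): the coverage ratio is 6%, less than the 8% limit. (b) is therefore removed.
Exception (c) is satisfied on its face — the contract file is an unadopted draft; a current Annual Registration is held. Considering the limiting provisions: (h) would limit (c) — a current Annual Exemption Letter is held — but (i) sets (h) aside: (i) operates against (h): a current Category 2 Notice is held. (j) would limit (i) — a current Standing Certificate is held — but (k) sets (j) aside: (k) operates — a current Tier 3 Registration is held. (l) would limit (k) — Marcus is the subject of the contract file — but (m) sets (l) aside: (m) applies — the record's age is 27 years, meeting the 25 years threshold. (n) is not engaged (aggregate throughput is 2,760 units, not under 2,680 units), so (m) stands. Exception (c) stands.
Exception (d) is satisfied on its face — the contract file contains personal medical information; the contract file was obtained under a confidentiality agreement. But: (o) is triggered — the qualifying period is 270 days, below the 280 days limit. (d) is therefore removed.
Exception (e) requires that the record relates to a pending criminal investigation; but the contract file relates to a closed matter, so (e) is unavailable.

No — exception (c) applies; the Meridia Housing Agency is not required to disclose the contract file.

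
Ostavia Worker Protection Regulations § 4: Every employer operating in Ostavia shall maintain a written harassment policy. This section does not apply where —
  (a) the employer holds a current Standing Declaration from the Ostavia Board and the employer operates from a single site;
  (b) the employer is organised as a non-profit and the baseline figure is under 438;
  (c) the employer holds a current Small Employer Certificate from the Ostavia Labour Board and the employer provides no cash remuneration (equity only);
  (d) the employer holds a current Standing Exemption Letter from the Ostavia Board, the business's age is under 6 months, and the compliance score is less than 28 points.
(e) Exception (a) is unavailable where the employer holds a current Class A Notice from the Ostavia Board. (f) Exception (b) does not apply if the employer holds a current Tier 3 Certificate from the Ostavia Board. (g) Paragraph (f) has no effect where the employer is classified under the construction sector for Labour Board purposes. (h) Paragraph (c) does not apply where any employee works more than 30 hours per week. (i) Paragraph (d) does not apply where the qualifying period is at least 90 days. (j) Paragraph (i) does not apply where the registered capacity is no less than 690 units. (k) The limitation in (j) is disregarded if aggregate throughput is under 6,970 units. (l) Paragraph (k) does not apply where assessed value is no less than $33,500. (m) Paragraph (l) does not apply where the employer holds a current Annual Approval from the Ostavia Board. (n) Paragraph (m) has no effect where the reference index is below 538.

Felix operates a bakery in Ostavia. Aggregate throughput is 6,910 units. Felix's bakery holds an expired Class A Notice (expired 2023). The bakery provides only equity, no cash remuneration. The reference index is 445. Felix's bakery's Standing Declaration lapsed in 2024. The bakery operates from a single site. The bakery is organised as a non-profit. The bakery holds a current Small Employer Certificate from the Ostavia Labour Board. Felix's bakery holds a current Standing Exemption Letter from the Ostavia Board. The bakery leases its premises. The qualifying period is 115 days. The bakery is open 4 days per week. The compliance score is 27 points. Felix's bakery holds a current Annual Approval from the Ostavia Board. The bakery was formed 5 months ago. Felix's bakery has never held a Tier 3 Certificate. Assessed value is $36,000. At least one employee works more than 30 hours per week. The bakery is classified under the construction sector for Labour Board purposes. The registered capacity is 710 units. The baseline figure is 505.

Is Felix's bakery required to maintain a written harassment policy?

Exception (a) does not apply: no current Standing Declaration is held.
Exception (b) fails — the baseline figure is 505, not under 438.
Exception (c) is satisfied on its face — a current Small Employer Certificate is held; remuneration is equity-only. But applying paragraph (h): (h) is triggered — at least one employee exceeds 30 hours/week. Exception (c) does not apply.
Exception (d)'s conditions are all satisfied: a current Standing Exemption Letter is held; the business's age is 5 months, under the 6 months limit; the compliance score is 27 points, less than the 28 points limit. Applying paragraphs (i)–(n): (i) would limit (d) — the qualifying period is 115 days, meeting the 90 days threshold — but (j) sets (i) aside: (j) operates against (i): the registered capacity is 710 units, meeting the 690 units threshold. (k) applies (aggregate throughput is 6,910 units, under the 6,970 units limit), but is set aside by (l): (l) is triggered — assessed value is $36,000, meeting the $33,500 threshold. (m) would limit (l) — a current Annual Approval is held — but (n) sets (m) aside: (n) applies — the reference index is 445, below the 538 limit. Exception (d) stands.

No — exception (d) applies; Felix's bakery is not required to maintain a written harassment policy.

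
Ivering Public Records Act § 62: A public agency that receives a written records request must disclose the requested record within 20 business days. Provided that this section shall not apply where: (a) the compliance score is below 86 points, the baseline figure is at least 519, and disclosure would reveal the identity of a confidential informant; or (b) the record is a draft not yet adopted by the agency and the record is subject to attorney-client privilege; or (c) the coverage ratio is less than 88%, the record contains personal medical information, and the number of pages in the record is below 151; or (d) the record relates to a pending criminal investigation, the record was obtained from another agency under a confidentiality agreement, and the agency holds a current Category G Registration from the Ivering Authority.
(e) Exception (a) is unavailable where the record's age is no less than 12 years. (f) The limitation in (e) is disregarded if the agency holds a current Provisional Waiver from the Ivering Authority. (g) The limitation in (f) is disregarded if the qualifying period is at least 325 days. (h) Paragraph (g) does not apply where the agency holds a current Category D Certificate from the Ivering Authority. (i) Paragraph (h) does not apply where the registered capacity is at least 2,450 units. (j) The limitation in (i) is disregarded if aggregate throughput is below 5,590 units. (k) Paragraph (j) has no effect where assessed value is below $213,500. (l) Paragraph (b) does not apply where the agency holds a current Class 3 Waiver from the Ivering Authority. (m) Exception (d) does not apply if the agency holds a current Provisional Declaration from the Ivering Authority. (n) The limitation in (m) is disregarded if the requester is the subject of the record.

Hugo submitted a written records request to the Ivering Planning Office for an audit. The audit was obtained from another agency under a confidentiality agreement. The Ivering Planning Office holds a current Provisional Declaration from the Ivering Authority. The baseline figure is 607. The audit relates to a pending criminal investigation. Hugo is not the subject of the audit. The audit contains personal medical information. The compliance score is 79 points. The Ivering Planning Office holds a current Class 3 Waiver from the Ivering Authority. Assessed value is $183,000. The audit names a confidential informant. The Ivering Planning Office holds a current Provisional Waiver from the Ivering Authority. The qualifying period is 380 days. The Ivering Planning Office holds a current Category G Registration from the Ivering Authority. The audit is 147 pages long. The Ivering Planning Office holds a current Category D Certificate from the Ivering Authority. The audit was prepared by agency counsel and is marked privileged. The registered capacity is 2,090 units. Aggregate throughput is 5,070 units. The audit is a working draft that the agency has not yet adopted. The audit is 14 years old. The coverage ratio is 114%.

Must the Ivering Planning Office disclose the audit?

Exception (a): the compliance score is 79 points, below the 86 points limit; the baseline figure is 607, meeting the 519 threshold; the audit names a confidential informant — every condition holds. Under paragraphs (e)–(k): (e) applies (the record's age is 14 years, meeting the 12 years threshold), but yields to (f): (f) applies — a current Provisional Waiver is held. (g) operates (the qualifying period is 380 days, meeting the 325 days threshold), but yields to (h): (h) operates — a current Category D Certificate is held. (i) is not triggered (the registered capacity is 2,090 units, short of 2,450 units), so (h) stands. (a) remains available.
Exception (b) is satisfied on its face — the audit is an unadopted draft; the audit is privileged. Turning to paragraph (l): (l) operates — a current Class 3 Waiver is held. Exception (b) does not apply.
Exception (c) requires that the coverage ratio is less than 88%; but the coverage ratio is 114%, not less than 88%, so (c) is unavailable.
Exception (d) is satisfied on its face — the audit relates to a pending investigation; the audit was obtained under a confidentiality agreement; a current Category G Registration is held. However, paragraphs (m)–(n) must be considered: (m) is triggered — a current Provisional Declaration is held. (n), which would lift (m), is not engaged — Hugo is not the subject of the audit. So (d) is unavailable.

No — exception (a) applies; the Ivering Planning Office is not required to disclose the audit.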